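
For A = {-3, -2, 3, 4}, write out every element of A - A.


A - A = {a - a' : a, a' ∈ A}.
Compute a - a' for each ordered pair (a, a'):
a = -3: -3--3=0, -3--2=-1, -3-3=-6, -3-4=-7
a = -2: -2--3=1, -2--2=0, -2-3=-5, -2-4=-6
a = 3: 3--3=6, 3--2=5, 3-3=0, 3-4=-1
a = 4: 4--3=7, 4--2=6, 4-3=1, 4-4=0
Collecting distinct values (and noting 0 appears from a-a):
A - A = {-7, -6, -5, -1, 0, 1, 5, 6, 7}
|A - A| = 9

A - A = {-7, -6, -5, -1, 0, 1, 5, 6, 7}


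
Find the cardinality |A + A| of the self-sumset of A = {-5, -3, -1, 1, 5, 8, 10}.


A + A = {a + a' : a, a' ∈ A}; |A| = 7.
General bounds: 2|A| - 1 ≤ |A + A| ≤ |A|(|A|+1)/2, i.e. 13 ≤ |A + A| ≤ 28.
Lower bound 2|A|-1 is attained iff A is an arithmetic progression.
Enumerate sums a + a' for a ≤ a' (symmetric, so this suffices):
a = -5: -5+-5=-10, -5+-3=-8, -5+-1=-6, -5+1=-4, -5+5=0, -5+8=3, -5+10=5
a = -3: -3+-3=-6, -3+-1=-4, -3+1=-2, -3+5=2, -3+8=5, -3+10=7
a = -1: -1+-1=-2, -1+1=0, -1+5=4, -1+8=7, -1+10=9
a = 1: 1+1=2, 1+5=6, 1+8=9, 1+10=11
a = 5: 5+5=10, 5+8=13, 5+10=15
a = 8: 8+8=16, 8+10=18
a = 10: 10+10=20
Distinct sums: {-10, -8, -6, -4, -2, 0, 2, 3, 4, 5, 6, 7, 9, 10, 11, 13, 15, 16, 18, 20}
|A + A| = 20

|A + A| = 20


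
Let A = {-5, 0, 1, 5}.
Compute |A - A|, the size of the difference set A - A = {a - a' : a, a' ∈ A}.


A - A = {a - a' : a, a' ∈ A}; |A| = 4.
Bounds: 2|A|-1 ≤ |A - A| ≤ |A|² - |A| + 1, i.e. 7 ≤ |A - A| ≤ 13.
Note: 0 ∈ A - A always (from a - a). The set is symmetric: if d ∈ A - A then -d ∈ A - A.
Enumerate nonzero differences d = a - a' with a > a' (then include -d):
Positive differences: {1, 4, 5, 6, 10}
Full difference set: {0} ∪ (positive diffs) ∪ (negative diffs).
|A - A| = 1 + 2·5 = 11 (matches direct enumeration: 11).

|A - A| = 11


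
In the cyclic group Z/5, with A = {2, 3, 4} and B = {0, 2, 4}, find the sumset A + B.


Work in Z/5Z: reduce every sum a + b modulo 5.
Enumerate all 9 pairs:
a = 2: 2+0=2, 2+2=4, 2+4=1
a = 3: 3+0=3, 3+2=0, 3+4=2
a = 4: 4+0=4, 4+2=1, 4+4=3
Distinct residues collected: {0, 1, 2, 3, 4}
|A + B| = 5 (out of 5 total residues).

A + B = {0, 1, 2, 3, 4}


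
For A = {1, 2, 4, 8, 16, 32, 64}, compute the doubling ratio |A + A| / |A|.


|A| = 7.
Compute A + A by enumerating all 49 pairs.
A + A = {2, 3, 4, 5, 6, 8, 9, 10, 12, 16, 17, 18, 20, 24, 32, 33, 34, 36, 40, 48, 64, 65, 66, 68, 72, 80, 96, 128}, so |A + A| = 28.
K = |A + A| / |A| = 28/7 = 4/1 ≈ 4.0000.
Reference: AP of size 7 gives K = 13/7 ≈ 1.8571; a fully generic set of size 7 gives K ≈ 4.0000.

|A| = 7, |A + A| = 28, K = 28/7 = 4/1.


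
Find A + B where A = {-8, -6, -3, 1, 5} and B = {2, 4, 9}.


A + B = {a + b : a ∈ A, b ∈ B}.
Enumerate all |A|·|B| = 5·3 = 15 pairs (a, b) and collect distinct sums.
a = -8: -8+2=-6, -8+4=-4, -8+9=1
a = -6: -6+2=-4, -6+4=-2, -6+9=3
a = -3: -3+2=-1, -3+4=1, -3+9=6
a = 1: 1+2=3, 1+4=5, 1+9=10
a = 5: 5+2=7, 5+4=9, 5+9=14
Collecting distinct sums: A + B = {-6, -4, -2, -1, 1, 3, 5, 6, 7, 9, 10, 14}
|A + B| = 12

A + B = {-6, -4, -2, -1, 1, 3, 5, 6, 7, 9, 10, 14}


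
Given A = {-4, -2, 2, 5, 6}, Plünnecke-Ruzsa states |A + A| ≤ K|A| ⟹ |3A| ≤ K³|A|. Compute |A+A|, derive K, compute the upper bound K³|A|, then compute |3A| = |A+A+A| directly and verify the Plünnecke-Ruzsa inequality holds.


|A| = 5.
Step 1: Compute A + A by enumerating all 25 pairs.
A + A = {-8, -6, -4, -2, 0, 1, 2, 3, 4, 7, 8, 10, 11, 12}, so |A + A| = 14.
Step 2: Doubling constant K = |A + A|/|A| = 14/5 = 14/5 ≈ 2.8000.
Step 3: Plünnecke-Ruzsa gives |3A| ≤ K³·|A| = (2.8000)³ · 5 ≈ 109.7600.
Step 4: Compute 3A = A + A + A directly by enumerating all triples (a,b,c) ∈ A³; |3A| = 26.
Step 5: Check 26 ≤ 109.7600? Yes ✓.

K = 14/5, Plünnecke-Ruzsa bound K³|A| ≈ 109.7600, |3A| = 26, inequality holds.


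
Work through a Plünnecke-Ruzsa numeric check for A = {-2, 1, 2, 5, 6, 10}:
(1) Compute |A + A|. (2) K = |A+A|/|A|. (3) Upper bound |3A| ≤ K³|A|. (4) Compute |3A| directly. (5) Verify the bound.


|A| = 6.
Step 1: Compute A + A by enumerating all 36 pairs.
A + A = {-4, -1, 0, 2, 3, 4, 6, 7, 8, 10, 11, 12, 15, 16, 20}, so |A + A| = 15.
Step 2: Doubling constant K = |A + A|/|A| = 15/6 = 15/6 ≈ 2.5000.
Step 3: Plünnecke-Ruzsa gives |3A| ≤ K³·|A| = (2.5000)³ · 6 ≈ 93.7500.
Step 4: Compute 3A = A + A + A directly by enumerating all triples (a,b,c) ∈ A³; |3A| = 28.
Step 5: Check 28 ≤ 93.7500? Yes ✓.

K = 15/6, Plünnecke-Ruzsa bound K³|A| ≈ 93.7500, |3A| = 28, inequality holds.


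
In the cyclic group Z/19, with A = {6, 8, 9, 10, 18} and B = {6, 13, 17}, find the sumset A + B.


Work in Z/19Z: reduce every sum a + b modulo 19.
Enumerate all 15 pairs:
a = 6: 6+6=12, 6+13=0, 6+17=4
a = 8: 8+6=14, 8+13=2, 8+17=6
a = 9: 9+6=15, 9+13=3, 9+17=7
a = 10: 10+6=16, 10+13=4, 10+17=8
a = 18: 18+6=5, 18+13=12, 18+17=16
Distinct residues collected: {0, 2, 3, 4, 5, 6, 7, 8, 12, 14, 15, 16}
|A + B| = 12 (out of 19 total residues).

A + B = {0, 2, 3, 4, 5, 6, 7, 8, 12, 14, 15, 16}


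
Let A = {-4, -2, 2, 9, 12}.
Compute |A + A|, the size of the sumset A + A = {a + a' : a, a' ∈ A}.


A + A = {a + a' : a, a' ∈ A}; |A| = 5.
General bounds: 2|A| - 1 ≤ |A + A| ≤ |A|(|A|+1)/2, i.e. 9 ≤ |A + A| ≤ 15.
Lower bound 2|A|-1 is attained iff A is an arithmetic progression.
Enumerate sums a + a' for a ≤ a' (symmetric, so this suffices):
a = -4: -4+-4=-8, -4+-2=-6, -4+2=-2, -4+9=5, -4+12=8
a = -2: -2+-2=-4, -2+2=0, -2+9=7, -2+12=10
a = 2: 2+2=4, 2+9=11, 2+12=14
a = 9: 9+9=18, 9+12=21
a = 12: 12+12=24
Distinct sums: {-8, -6, -4, -2, 0, 4, 5, 7, 8, 10, 11, 14, 18, 21, 24}
|A + A| = 15

|A + A| = 15


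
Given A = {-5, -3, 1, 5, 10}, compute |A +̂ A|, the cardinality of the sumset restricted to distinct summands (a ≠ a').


Restricted sumset: A +̂ A = {a + a' : a ∈ A, a' ∈ A, a ≠ a'}.
Equivalently, take A + A and drop any sum 2a that is achievable ONLY as a + a for a ∈ A (i.e. sums representable only with equal summands).
Enumerate pairs (a, a') with a < a' (symmetric, so each unordered pair gives one sum; this covers all a ≠ a'):
  -5 + -3 = -8
  -5 + 1 = -4
  -5 + 5 = 0
  -5 + 10 = 5
  -3 + 1 = -2
  -3 + 5 = 2
  -3 + 10 = 7
  1 + 5 = 6
  1 + 10 = 11
  5 + 10 = 15
Collected distinct sums: {-8, -4, -2, 0, 2, 5, 6, 7, 11, 15}
|A +̂ A| = 10
(Reference bound: |A +̂ A| ≥ 2|A| - 3 for |A| ≥ 2, with |A| = 5 giving ≥ 7.)

|A +̂ A| = 10


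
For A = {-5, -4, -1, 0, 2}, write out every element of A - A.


A - A = {a - a' : a, a' ∈ A}.
Compute a - a' for each ordered pair (a, a'):
a = -5: -5--5=0, -5--4=-1, -5--1=-4, -5-0=-5, -5-2=-7
a = -4: -4--5=1, -4--4=0, -4--1=-3, -4-0=-4, -4-2=-6
a = -1: -1--5=4, -1--4=3, -1--1=0, -1-0=-1, -1-2=-3
a = 0: 0--5=5, 0--4=4, 0--1=1, 0-0=0, 0-2=-2
a = 2: 2--5=7, 2--4=6, 2--1=3, 2-0=2, 2-2=0
Collecting distinct values (and noting 0 appears from a-a):
A - A = {-7, -6, -5, -4, -3, -2, -1, 0, 1, 2, 3, 4, 5, 6, 7}
|A - A| = 15

A - A = {-7, -6, -5, -4, -3, -2, -1, 0, 1, 2, 3, 4, 5, 6, 7}


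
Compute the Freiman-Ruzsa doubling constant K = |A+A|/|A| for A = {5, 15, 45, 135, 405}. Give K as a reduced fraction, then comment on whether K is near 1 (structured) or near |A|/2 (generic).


|A| = 5.
Compute A + A by enumerating all 25 pairs.
A + A = {10, 20, 30, 50, 60, 90, 140, 150, 180, 270, 410, 420, 450, 540, 810}, so |A + A| = 15.
K = |A + A| / |A| = 15/5 = 3/1 ≈ 3.0000.
Reference: AP of size 5 gives K = 9/5 ≈ 1.8000; a fully generic set of size 5 gives K ≈ 3.0000.

|A| = 5, |A + A| = 15, K = 15/5 = 3/1.


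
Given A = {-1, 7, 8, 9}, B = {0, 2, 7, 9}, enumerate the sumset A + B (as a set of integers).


A + B = {a + b : a ∈ A, b ∈ B}.
Enumerate all |A|·|B| = 4·4 = 16 pairs (a, b) and collect distinct sums.
a = -1: -1+0=-1, -1+2=1, -1+7=6, -1+9=8
a = 7: 7+0=7, 7+2=9, 7+7=14, 7+9=16
a = 8: 8+0=8, 8+2=10, 8+7=15, 8+9=17
a = 9: 9+0=9, 9+2=11, 9+7=16, 9+9=18
Collecting distinct sums: A + B = {-1, 1, 6, 7, 8, 9, 10, 11, 14, 15, 16, 17, 18}
|A + B| = 13

A + B = {-1, 1, 6, 7, 8, 9, 10, 11, 14, 15, 16, 17, 18}


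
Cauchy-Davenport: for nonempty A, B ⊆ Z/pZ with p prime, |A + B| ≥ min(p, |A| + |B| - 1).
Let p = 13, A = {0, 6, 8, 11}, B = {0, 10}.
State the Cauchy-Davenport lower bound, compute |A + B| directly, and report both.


Cauchy-Davenport: |A + B| ≥ min(p, |A| + |B| - 1) for A, B nonempty in Z/pZ.
|A| = 4, |B| = 2, p = 13.
CD lower bound = min(13, 4 + 2 - 1) = min(13, 5) = 5.
Compute A + B mod 13 directly:
a = 0: 0+0=0, 0+10=10
a = 6: 6+0=6, 6+10=3
a = 8: 8+0=8, 8+10=5
a = 11: 11+0=11, 11+10=8
A + B = {0, 3, 5, 6, 8, 10, 11}, so |A + B| = 7.
Verify: 7 ≥ 5? Yes ✓.

CD lower bound = 5, actual |A + B| = 7.


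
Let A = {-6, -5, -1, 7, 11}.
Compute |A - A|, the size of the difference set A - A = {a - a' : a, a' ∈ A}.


A - A = {a - a' : a, a' ∈ A}; |A| = 5.
Bounds: 2|A|-1 ≤ |A - A| ≤ |A|² - |A| + 1, i.e. 9 ≤ |A - A| ≤ 21.
Note: 0 ∈ A - A always (from a - a). The set is symmetric: if d ∈ A - A then -d ∈ A - A.
Enumerate nonzero differences d = a - a' with a > a' (then include -d):
Positive differences: {1, 4, 5, 8, 12, 13, 16, 17}
Full difference set: {0} ∪ (positive diffs) ∪ (negative diffs).
|A - A| = 1 + 2·8 = 17 (matches direct enumeration: 17).

|A - A| = 17


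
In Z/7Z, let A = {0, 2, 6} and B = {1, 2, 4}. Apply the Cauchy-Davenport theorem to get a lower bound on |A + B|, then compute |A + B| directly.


Cauchy-Davenport: |A + B| ≥ min(p, |A| + |B| - 1) for A, B nonempty in Z/pZ.
|A| = 3, |B| = 3, p = 7.
CD lower bound = min(7, 3 + 3 - 1) = min(7, 5) = 5.
Compute A + B mod 7 directly:
a = 0: 0+1=1, 0+2=2, 0+4=4
a = 2: 2+1=3, 2+2=4, 2+4=6
a = 6: 6+1=0, 6+2=1, 6+4=3
A + B = {0, 1, 2, 3, 4, 6}, so |A + B| = 6.
Verify: 6 ≥ 5? Yes ✓.

CD lower bound = 5, actual |A + B| = 6.


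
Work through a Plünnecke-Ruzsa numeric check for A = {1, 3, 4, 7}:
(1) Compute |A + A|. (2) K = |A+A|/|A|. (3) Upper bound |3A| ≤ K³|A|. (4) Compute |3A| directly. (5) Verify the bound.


|A| = 4.
Step 1: Compute A + A by enumerating all 16 pairs.
A + A = {2, 4, 5, 6, 7, 8, 10, 11, 14}, so |A + A| = 9.
Step 2: Doubling constant K = |A + A|/|A| = 9/4 = 9/4 ≈ 2.2500.
Step 3: Plünnecke-Ruzsa gives |3A| ≤ K³·|A| = (2.2500)³ · 4 ≈ 45.5625.
Step 4: Compute 3A = A + A + A directly by enumerating all triples (a,b,c) ∈ A³; |3A| = 15.
Step 5: Check 15 ≤ 45.5625? Yes ✓.

K = 9/4, Plünnecke-Ruzsa bound K³|A| ≈ 45.5625, |3A| = 15, inequality holds.


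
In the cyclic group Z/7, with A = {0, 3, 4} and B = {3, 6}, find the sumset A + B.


Work in Z/7Z: reduce every sum a + b modulo 7.
Enumerate all 6 pairs:
a = 0: 0+3=3, 0+6=6
a = 3: 3+3=6, 3+6=2
a = 4: 4+3=0, 4+6=3
Distinct residues collected: {0, 2, 3, 6}
|A + B| = 4 (out of 7 total residues).

A + B = {0, 2, 3, 6}


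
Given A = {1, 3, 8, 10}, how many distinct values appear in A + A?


A + A = {a + a' : a, a' ∈ A}; |A| = 4.
General bounds: 2|A| - 1 ≤ |A + A| ≤ |A|(|A|+1)/2, i.e. 7 ≤ |A + A| ≤ 10.
Lower bound 2|A|-1 is attained iff A is an arithmetic progression.
Enumerate sums a + a' for a ≤ a' (symmetric, so this suffices):
a = 1: 1+1=2, 1+3=4, 1+8=9, 1+10=11
a = 3: 3+3=6, 3+8=11, 3+10=13
a = 8: 8+8=16, 8+10=18
a = 10: 10+10=20
Distinct sums: {2, 4, 6, 9, 11, 13, 16, 18, 20}
|A + A| = 9

|A + A| = 9


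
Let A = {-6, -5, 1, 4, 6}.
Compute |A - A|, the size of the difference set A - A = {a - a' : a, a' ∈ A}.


A - A = {a - a' : a, a' ∈ A}; |A| = 5.
Bounds: 2|A|-1 ≤ |A - A| ≤ |A|² - |A| + 1, i.e. 9 ≤ |A - A| ≤ 21.
Note: 0 ∈ A - A always (from a - a). The set is symmetric: if d ∈ A - A then -d ∈ A - A.
Enumerate nonzero differences d = a - a' with a > a' (then include -d):
Positive differences: {1, 2, 3, 5, 6, 7, 9, 10, 11, 12}
Full difference set: {0} ∪ (positive diffs) ∪ (negative diffs).
|A - A| = 1 + 2·10 = 21 (matches direct enumeration: 21).

|A - A| = 21


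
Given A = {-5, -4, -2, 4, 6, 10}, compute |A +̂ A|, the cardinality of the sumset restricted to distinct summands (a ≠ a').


Restricted sumset: A +̂ A = {a + a' : a ∈ A, a' ∈ A, a ≠ a'}.
Equivalently, take A + A and drop any sum 2a that is achievable ONLY as a + a for a ∈ A (i.e. sums representable only with equal summands).
Enumerate pairs (a, a') with a < a' (symmetric, so each unordered pair gives one sum; this covers all a ≠ a'):
  -5 + -4 = -9
  -5 + -2 = -7
  -5 + 4 = -1
  -5 + 6 = 1
  -5 + 10 = 5
  -4 + -2 = -6
  -4 + 4 = 0
  -4 + 6 = 2
  -4 + 10 = 6
  -2 + 4 = 2
  -2 + 6 = 4
  -2 + 10 = 8
  4 + 6 = 10
  4 + 10 = 14
  6 + 10 = 16
Collected distinct sums: {-9, -7, -6, -1, 0, 1, 2, 4, 5, 6, 8, 10, 14, 16}
|A +̂ A| = 14
(Reference bound: |A +̂ A| ≥ 2|A| - 3 for |A| ≥ 2, with |A| = 6 giving ≥ 9.)

|A +̂ A| = 14


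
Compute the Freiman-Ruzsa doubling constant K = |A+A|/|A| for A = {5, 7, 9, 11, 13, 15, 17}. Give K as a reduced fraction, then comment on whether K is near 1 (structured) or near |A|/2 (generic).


|A| = 7.
Compute A + A by enumerating all 49 pairs.
A + A = {10, 12, 14, 16, 18, 20, 22, 24, 26, 28, 30, 32, 34}, so |A + A| = 13.
K = |A + A| / |A| = 13/7 (already in lowest terms) ≈ 1.8571.
Reference: AP of size 7 gives K = 13/7 ≈ 1.8571; a fully generic set of size 7 gives K ≈ 4.0000.

|A| = 7, |A + A| = 13, K = 13/7.


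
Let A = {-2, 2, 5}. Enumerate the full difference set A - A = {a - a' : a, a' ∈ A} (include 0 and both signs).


A - A = {a - a' : a, a' ∈ A}.
Compute a - a' for each ordered pair (a, a'):
a = -2: -2--2=0, -2-2=-4, -2-5=-7
a = 2: 2--2=4, 2-2=0, 2-5=-3
a = 5: 5--2=7, 5-2=3, 5-5=0
Collecting distinct values (and noting 0 appears from a-a):
A - A = {-7, -4, -3, 0, 3, 4, 7}
|A - A| = 7

A - A = {-7, -4, -3, 0, 3, 4, 7}


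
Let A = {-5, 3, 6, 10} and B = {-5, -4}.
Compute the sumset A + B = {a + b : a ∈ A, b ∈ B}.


A + B = {a + b : a ∈ A, b ∈ B}.
Enumerate all |A|·|B| = 4·2 = 8 pairs (a, b) and collect distinct sums.
a = -5: -5+-5=-10, -5+-4=-9
a = 3: 3+-5=-2, 3+-4=-1
a = 6: 6+-5=1, 6+-4=2
a = 10: 10+-5=5, 10+-4=6
Collecting distinct sums: A + B = {-10, -9, -2, -1, 1, 2, 5, 6}
|A + B| = 8

A + B = {-10, -9, -2, -1, 1, 2, 5, 6}


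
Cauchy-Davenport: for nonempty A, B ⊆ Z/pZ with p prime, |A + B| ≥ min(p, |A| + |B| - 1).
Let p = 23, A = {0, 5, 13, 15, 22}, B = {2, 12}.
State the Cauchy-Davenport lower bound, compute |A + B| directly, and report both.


Cauchy-Davenport: |A + B| ≥ min(p, |A| + |B| - 1) for A, B nonempty in Z/pZ.
|A| = 5, |B| = 2, p = 23.
CD lower bound = min(23, 5 + 2 - 1) = min(23, 6) = 6.
Compute A + B mod 23 directly:
a = 0: 0+2=2, 0+12=12
a = 5: 5+2=7, 5+12=17
a = 13: 13+2=15, 13+12=2
a = 15: 15+2=17, 15+12=4
a = 22: 22+2=1, 22+12=11
A + B = {1, 2, 4, 7, 11, 12, 15, 17}, so |A + B| = 8.
Verify: 8 ≥ 6? Yes ✓.

CD lower bound = 6, actual |A + B| = 8.


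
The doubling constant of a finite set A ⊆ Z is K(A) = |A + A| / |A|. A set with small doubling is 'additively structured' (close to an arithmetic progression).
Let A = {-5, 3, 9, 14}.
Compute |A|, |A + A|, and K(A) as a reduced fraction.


|A| = 4.
Compute A + A by enumerating all 16 pairs.
A + A = {-10, -2, 4, 6, 9, 12, 17, 18, 23, 28}, so |A + A| = 10.
K = |A + A| / |A| = 10/4 = 5/2 ≈ 2.5000.
Reference: AP of size 4 gives K = 7/4 ≈ 1.7500; a fully generic set of size 4 gives K ≈ 2.5000.

|A| = 4, |A + A| = 10, K = 10/4 = 5/2.


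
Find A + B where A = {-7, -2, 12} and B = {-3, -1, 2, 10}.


A + B = {a + b : a ∈ A, b ∈ B}.
Enumerate all |A|·|B| = 3·4 = 12 pairs (a, b) and collect distinct sums.
a = -7: -7+-3=-10, -7+-1=-8, -7+2=-5, -7+10=3
a = -2: -2+-3=-5, -2+-1=-3, -2+2=0, -2+10=8
a = 12: 12+-3=9, 12+-1=11, 12+2=14, 12+10=22
Collecting distinct sums: A + B = {-10, -8, -5, -3, 0, 3, 8, 9, 11, 14, 22}
|A + B| = 11

A + B = {-10, -8, -5, -3, 0, 3, 8, 9, 11, 14, 22}


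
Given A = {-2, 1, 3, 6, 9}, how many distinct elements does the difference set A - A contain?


A - A = {a - a' : a, a' ∈ A}; |A| = 5.
Bounds: 2|A|-1 ≤ |A - A| ≤ |A|² - |A| + 1, i.e. 9 ≤ |A - A| ≤ 21.
Note: 0 ∈ A - A always (from a - a). The set is symmetric: if d ∈ A - A then -d ∈ A - A.
Enumerate nonzero differences d = a - a' with a > a' (then include -d):
Positive differences: {2, 3, 5, 6, 8, 11}
Full difference set: {0} ∪ (positive diffs) ∪ (negative diffs).
|A - A| = 1 + 2·6 = 13 (matches direct enumeration: 13).

|A - A| = 13


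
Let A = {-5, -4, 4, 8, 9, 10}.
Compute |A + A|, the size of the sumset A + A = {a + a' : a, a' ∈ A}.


A + A = {a + a' : a, a' ∈ A}; |A| = 6.
General bounds: 2|A| - 1 ≤ |A + A| ≤ |A|(|A|+1)/2, i.e. 11 ≤ |A + A| ≤ 21.
Lower bound 2|A|-1 is attained iff A is an arithmetic progression.
Enumerate sums a + a' for a ≤ a' (symmetric, so this suffices):
a = -5: -5+-5=-10, -5+-4=-9, -5+4=-1, -5+8=3, -5+9=4, -5+10=5
a = -4: -4+-4=-8, -4+4=0, -4+8=4, -4+9=5, -4+10=6
a = 4: 4+4=8, 4+8=12, 4+9=13, 4+10=14
a = 8: 8+8=16, 8+9=17, 8+10=18
a = 9: 9+9=18, 9+10=19
a = 10: 10+10=20
Distinct sums: {-10, -9, -8, -1, 0, 3, 4, 5, 6, 8, 12, 13, 14, 16, 17, 18, 19, 20}
|A + A| = 18

|A + A| = 18


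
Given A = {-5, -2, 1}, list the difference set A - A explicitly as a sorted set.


A - A = {a - a' : a, a' ∈ A}.
Compute a - a' for each ordered pair (a, a'):
a = -5: -5--5=0, -5--2=-3, -5-1=-6
a = -2: -2--5=3, -2--2=0, -2-1=-3
a = 1: 1--5=6, 1--2=3, 1-1=0
Collecting distinct values (and noting 0 appears from a-a):
A - A = {-6, -3, 0, 3, 6}
|A - A| = 5

A - A = {-6, -3, 0, 3, 6}


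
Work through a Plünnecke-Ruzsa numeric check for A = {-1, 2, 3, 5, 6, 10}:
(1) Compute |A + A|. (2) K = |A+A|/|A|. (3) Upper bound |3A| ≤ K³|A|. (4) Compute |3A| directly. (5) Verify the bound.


|A| = 6.
Step 1: Compute A + A by enumerating all 36 pairs.
A + A = {-2, 1, 2, 4, 5, 6, 7, 8, 9, 10, 11, 12, 13, 15, 16, 20}, so |A + A| = 16.
Step 2: Doubling constant K = |A + A|/|A| = 16/6 = 16/6 ≈ 2.6667.
Step 3: Plünnecke-Ruzsa gives |3A| ≤ K³·|A| = (2.6667)³ · 6 ≈ 113.7778.
Step 4: Compute 3A = A + A + A directly by enumerating all triples (a,b,c) ∈ A³; |3A| = 27.
Step 5: Check 27 ≤ 113.7778? Yes ✓.

K = 16/6, Plünnecke-Ruzsa bound K³|A| ≈ 113.7778, |3A| = 27, inequality holds.


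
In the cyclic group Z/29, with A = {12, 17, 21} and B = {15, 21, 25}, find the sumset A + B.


Work in Z/29Z: reduce every sum a + b modulo 29.
Enumerate all 9 pairs:
a = 12: 12+15=27, 12+21=4, 12+25=8
a = 17: 17+15=3, 17+21=9, 17+25=13
a = 21: 21+15=7, 21+21=13, 21+25=17
Distinct residues collected: {3, 4, 7, 8, 9, 13, 17, 27}
|A + B| = 8 (out of 29 total residues).

A + B = {3, 4, 7, 8, 9, 13, 17, 27}


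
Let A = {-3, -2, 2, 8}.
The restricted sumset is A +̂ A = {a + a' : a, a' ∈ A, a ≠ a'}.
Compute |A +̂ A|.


Restricted sumset: A +̂ A = {a + a' : a ∈ A, a' ∈ A, a ≠ a'}.
Equivalently, take A + A and drop any sum 2a that is achievable ONLY as a + a for a ∈ A (i.e. sums representable only with equal summands).
Enumerate pairs (a, a') with a < a' (symmetric, so each unordered pair gives one sum; this covers all a ≠ a'):
  -3 + -2 = -5
  -3 + 2 = -1
  -3 + 8 = 5
  -2 + 2 = 0
  -2 + 8 = 6
  2 + 8 = 10
Collected distinct sums: {-5, -1, 0, 5, 6, 10}
|A +̂ A| = 6
(Reference bound: |A +̂ A| ≥ 2|A| - 3 for |A| ≥ 2, with |A| = 4 giving ≥ 5.)

|A +̂ A| = 6


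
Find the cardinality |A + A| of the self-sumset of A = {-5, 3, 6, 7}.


A + A = {a + a' : a, a' ∈ A}; |A| = 4.
General bounds: 2|A| - 1 ≤ |A + A| ≤ |A|(|A|+1)/2, i.e. 7 ≤ |A + A| ≤ 10.
Lower bound 2|A|-1 is attained iff A is an arithmetic progression.
Enumerate sums a + a' for a ≤ a' (symmetric, so this suffices):
a = -5: -5+-5=-10, -5+3=-2, -5+6=1, -5+7=2
a = 3: 3+3=6, 3+6=9, 3+7=10
a = 6: 6+6=12, 6+7=13
a = 7: 7+7=14
Distinct sums: {-10, -2, 1, 2, 6, 9, 10, 12, 13, 14}
|A + A| = 10

|A + A| = 10


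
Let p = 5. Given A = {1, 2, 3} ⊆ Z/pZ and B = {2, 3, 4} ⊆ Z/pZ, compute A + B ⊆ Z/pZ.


Work in Z/5Z: reduce every sum a + b modulo 5.
Enumerate all 9 pairs:
a = 1: 1+2=3, 1+3=4, 1+4=0
a = 2: 2+2=4, 2+3=0, 2+4=1
a = 3: 3+2=0, 3+3=1, 3+4=2
Distinct residues collected: {0, 1, 2, 3, 4}
|A + B| = 5 (out of 5 total residues).

A + B = {0, 1, 2, 3, 4}


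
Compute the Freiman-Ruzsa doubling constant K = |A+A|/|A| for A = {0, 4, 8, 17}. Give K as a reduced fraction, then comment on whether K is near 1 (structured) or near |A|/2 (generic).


|A| = 4.
Compute A + A by enumerating all 16 pairs.
A + A = {0, 4, 8, 12, 16, 17, 21, 25, 34}, so |A + A| = 9.
K = |A + A| / |A| = 9/4 (already in lowest terms) ≈ 2.2500.
Reference: AP of size 4 gives K = 7/4 ≈ 1.7500; a fully generic set of size 4 gives K ≈ 2.5000.

|A| = 4, |A + A| = 9, K = 9/4.


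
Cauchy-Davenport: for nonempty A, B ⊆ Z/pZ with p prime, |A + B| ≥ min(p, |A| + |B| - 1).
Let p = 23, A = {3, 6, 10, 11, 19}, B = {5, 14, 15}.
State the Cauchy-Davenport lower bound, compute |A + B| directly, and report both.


Cauchy-Davenport: |A + B| ≥ min(p, |A| + |B| - 1) for A, B nonempty in Z/pZ.
|A| = 5, |B| = 3, p = 23.
CD lower bound = min(23, 5 + 3 - 1) = min(23, 7) = 7.
Compute A + B mod 23 directly:
a = 3: 3+5=8, 3+14=17, 3+15=18
a = 6: 6+5=11, 6+14=20, 6+15=21
a = 10: 10+5=15, 10+14=1, 10+15=2
a = 11: 11+5=16, 11+14=2, 11+15=3
a = 19: 19+5=1, 19+14=10, 19+15=11
A + B = {1, 2, 3, 8, 10, 11, 15, 16, 17, 18, 20, 21}, so |A + B| = 12.
Verify: 12 ≥ 7? Yes ✓.

CD lower bound = 7, actual |A + B| = 12.


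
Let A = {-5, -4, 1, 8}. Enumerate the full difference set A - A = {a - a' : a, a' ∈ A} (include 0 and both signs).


A - A = {a - a' : a, a' ∈ A}.
Compute a - a' for each ordered pair (a, a'):
a = -5: -5--5=0, -5--4=-1, -5-1=-6, -5-8=-13
a = -4: -4--5=1, -4--4=0, -4-1=-5, -4-8=-12
a = 1: 1--5=6, 1--4=5, 1-1=0, 1-8=-7
a = 8: 8--5=13, 8--4=12, 8-1=7, 8-8=0
Collecting distinct values (and noting 0 appears from a-a):
A - A = {-13, -12, -7, -6, -5, -1, 0, 1, 5, 6, 7, 12, 13}
|A - A| = 13

A - A = {-13, -12, -7, -6, -5, -1, 0, 1, 5, 6, 7, 12, 13}


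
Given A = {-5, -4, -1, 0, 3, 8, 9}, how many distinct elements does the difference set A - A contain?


A - A = {a - a' : a, a' ∈ A}; |A| = 7.
Bounds: 2|A|-1 ≤ |A - A| ≤ |A|² - |A| + 1, i.e. 13 ≤ |A - A| ≤ 43.
Note: 0 ∈ A - A always (from a - a). The set is symmetric: if d ∈ A - A then -d ∈ A - A.
Enumerate nonzero differences d = a - a' with a > a' (then include -d):
Positive differences: {1, 3, 4, 5, 6, 7, 8, 9, 10, 12, 13, 14}
Full difference set: {0} ∪ (positive diffs) ∪ (negative diffs).
|A - A| = 1 + 2·12 = 25 (matches direct enumeration: 25).

|A - A| = 25


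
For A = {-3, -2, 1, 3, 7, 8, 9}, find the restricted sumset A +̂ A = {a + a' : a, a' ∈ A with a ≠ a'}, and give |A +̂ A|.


Restricted sumset: A +̂ A = {a + a' : a ∈ A, a' ∈ A, a ≠ a'}.
Equivalently, take A + A and drop any sum 2a that is achievable ONLY as a + a for a ∈ A (i.e. sums representable only with equal summands).
Enumerate pairs (a, a') with a < a' (symmetric, so each unordered pair gives one sum; this covers all a ≠ a'):
  -3 + -2 = -5
  -3 + 1 = -2
  -3 + 3 = 0
  -3 + 7 = 4
  -3 + 8 = 5
  -3 + 9 = 6
  -2 + 1 = -1
  -2 + 3 = 1
  -2 + 7 = 5
  -2 + 8 = 6
  -2 + 9 = 7
  1 + 3 = 4
  1 + 7 = 8
  1 + 8 = 9
  1 + 9 = 10
  3 + 7 = 10
  3 + 8 = 11
  3 + 9 = 12
  7 + 8 = 15
  7 + 9 = 16
  8 + 9 = 17
Collected distinct sums: {-5, -2, -1, 0, 1, 4, 5, 6, 7, 8, 9, 10, 11, 12, 15, 16, 17}
|A +̂ A| = 17
(Reference bound: |A +̂ A| ≥ 2|A| - 3 for |A| ≥ 2, with |A| = 7 giving ≥ 11.)

|A +̂ A| = 17


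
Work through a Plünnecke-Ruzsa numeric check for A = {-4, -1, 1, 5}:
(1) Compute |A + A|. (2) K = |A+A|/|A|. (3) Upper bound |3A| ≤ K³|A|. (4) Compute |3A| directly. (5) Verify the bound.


|A| = 4.
Step 1: Compute A + A by enumerating all 16 pairs.
A + A = {-8, -5, -3, -2, 0, 1, 2, 4, 6, 10}, so |A + A| = 10.
Step 2: Doubling constant K = |A + A|/|A| = 10/4 = 10/4 ≈ 2.5000.
Step 3: Plünnecke-Ruzsa gives |3A| ≤ K³·|A| = (2.5000)³ · 4 ≈ 62.5000.
Step 4: Compute 3A = A + A + A directly by enumerating all triples (a,b,c) ∈ A³; |3A| = 18.
Step 5: Check 18 ≤ 62.5000? Yes ✓.

K = 10/4, Plünnecke-Ruzsa bound K³|A| ≈ 62.5000, |3A| = 18, inequality holds.


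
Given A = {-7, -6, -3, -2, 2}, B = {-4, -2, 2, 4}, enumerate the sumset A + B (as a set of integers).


A + B = {a + b : a ∈ A, b ∈ B}.
Enumerate all |A|·|B| = 5·4 = 20 pairs (a, b) and collect distinct sums.
a = -7: -7+-4=-11, -7+-2=-9, -7+2=-5, -7+4=-3
a = -6: -6+-4=-10, -6+-2=-8, -6+2=-4, -6+4=-2
a = -3: -3+-4=-7, -3+-2=-5, -3+2=-1, -3+4=1
a = -2: -2+-4=-6, -2+-2=-4, -2+2=0, -2+4=2
a = 2: 2+-4=-2, 2+-2=0, 2+2=4, 2+4=6
Collecting distinct sums: A + B = {-11, -10, -9, -8, -7, -6, -5, -4, -3, -2, -1, 0, 1, 2, 4, 6}
|A + B| = 16

A + B = {-11, -10, -9, -8, -7, -6, -5, -4, -3, -2, -1, 0, 1, 2, 4, 6}


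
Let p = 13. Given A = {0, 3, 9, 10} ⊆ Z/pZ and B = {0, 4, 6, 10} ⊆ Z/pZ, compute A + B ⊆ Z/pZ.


Work in Z/13Z: reduce every sum a + b modulo 13.
Enumerate all 16 pairs:
a = 0: 0+0=0, 0+4=4, 0+6=6, 0+10=10
a = 3: 3+0=3, 3+4=7, 3+6=9, 3+10=0
a = 9: 9+0=9, 9+4=0, 9+6=2, 9+10=6
a = 10: 10+0=10, 10+4=1, 10+6=3, 10+10=7
Distinct residues collected: {0, 1, 2, 3, 4, 6, 7, 9, 10}
|A + B| = 9 (out of 13 total residues).

A + B = {0, 1, 2, 3, 4, 6, 7, 9, 10}


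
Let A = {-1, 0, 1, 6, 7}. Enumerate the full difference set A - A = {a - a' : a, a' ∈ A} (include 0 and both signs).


A - A = {a - a' : a, a' ∈ A}.
Compute a - a' for each ordered pair (a, a'):
a = -1: -1--1=0, -1-0=-1, -1-1=-2, -1-6=-7, -1-7=-8
a = 0: 0--1=1, 0-0=0, 0-1=-1, 0-6=-6, 0-7=-7
a = 1: 1--1=2, 1-0=1, 1-1=0, 1-6=-5, 1-7=-6
a = 6: 6--1=7, 6-0=6, 6-1=5, 6-6=0, 6-7=-1
a = 7: 7--1=8, 7-0=7, 7-1=6, 7-6=1, 7-7=0
Collecting distinct values (and noting 0 appears from a-a):
A - A = {-8, -7, -6, -5, -2, -1, 0, 1, 2, 5, 6, 7, 8}
|A - A| = 13

A - A = {-8, -7, -6, -5, -2, -1, 0, 1, 2, 5, 6, 7, 8}


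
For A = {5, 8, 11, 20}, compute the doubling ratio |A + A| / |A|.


|A| = 4.
Compute A + A by enumerating all 16 pairs.
A + A = {10, 13, 16, 19, 22, 25, 28, 31, 40}, so |A + A| = 9.
K = |A + A| / |A| = 9/4 (already in lowest terms) ≈ 2.2500.
Reference: AP of size 4 gives K = 7/4 ≈ 1.7500; a fully generic set of size 4 gives K ≈ 2.5000.

|A| = 4, |A + A| = 9, K = 9/4.


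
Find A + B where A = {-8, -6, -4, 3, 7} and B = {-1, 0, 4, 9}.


A + B = {a + b : a ∈ A, b ∈ B}.
Enumerate all |A|·|B| = 5·4 = 20 pairs (a, b) and collect distinct sums.
a = -8: -8+-1=-9, -8+0=-8, -8+4=-4, -8+9=1
a = -6: -6+-1=-7, -6+0=-6, -6+4=-2, -6+9=3
a = -4: -4+-1=-5, -4+0=-4, -4+4=0, -4+9=5
a = 3: 3+-1=2, 3+0=3, 3+4=7, 3+9=12
a = 7: 7+-1=6, 7+0=7, 7+4=11, 7+9=16
Collecting distinct sums: A + B = {-9, -8, -7, -6, -5, -4, -2, 0, 1, 2, 3, 5, 6, 7, 11, 12, 16}
|A + B| = 17

A + B = {-9, -8, -7, -6, -5, -4, -2, 0, 1, 2, 3, 5, 6, 7, 11, 12, 16}


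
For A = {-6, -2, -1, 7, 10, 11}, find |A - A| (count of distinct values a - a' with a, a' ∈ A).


A - A = {a - a' : a, a' ∈ A}; |A| = 6.
Bounds: 2|A|-1 ≤ |A - A| ≤ |A|² - |A| + 1, i.e. 11 ≤ |A - A| ≤ 31.
Note: 0 ∈ A - A always (from a - a). The set is symmetric: if d ∈ A - A then -d ∈ A - A.
Enumerate nonzero differences d = a - a' with a > a' (then include -d):
Positive differences: {1, 3, 4, 5, 8, 9, 11, 12, 13, 16, 17}
Full difference set: {0} ∪ (positive diffs) ∪ (negative diffs).
|A - A| = 1 + 2·11 = 23 (matches direct enumeration: 23).

|A - A| = 23


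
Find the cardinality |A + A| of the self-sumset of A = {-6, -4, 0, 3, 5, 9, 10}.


A + A = {a + a' : a, a' ∈ A}; |A| = 7.
General bounds: 2|A| - 1 ≤ |A + A| ≤ |A|(|A|+1)/2, i.e. 13 ≤ |A + A| ≤ 28.
Lower bound 2|A|-1 is attained iff A is an arithmetic progression.
Enumerate sums a + a' for a ≤ a' (symmetric, so this suffices):
a = -6: -6+-6=-12, -6+-4=-10, -6+0=-6, -6+3=-3, -6+5=-1, -6+9=3, -6+10=4
a = -4: -4+-4=-8, -4+0=-4, -4+3=-1, -4+5=1, -4+9=5, -4+10=6
a = 0: 0+0=0, 0+3=3, 0+5=5, 0+9=9, 0+10=10
a = 3: 3+3=6, 3+5=8, 3+9=12, 3+10=13
a = 5: 5+5=10, 5+9=14, 5+10=15
a = 9: 9+9=18, 9+10=19
a = 10: 10+10=20
Distinct sums: {-12, -10, -8, -6, -4, -3, -1, 0, 1, 3, 4, 5, 6, 8, 9, 10, 12, 13, 14, 15, 18, 19, 20}
|A + A| = 23

|A + A| = 23


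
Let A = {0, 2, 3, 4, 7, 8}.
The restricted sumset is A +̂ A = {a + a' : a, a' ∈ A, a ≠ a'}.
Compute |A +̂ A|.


Restricted sumset: A +̂ A = {a + a' : a ∈ A, a' ∈ A, a ≠ a'}.
Equivalently, take A + A and drop any sum 2a that is achievable ONLY as a + a for a ∈ A (i.e. sums representable only with equal summands).
Enumerate pairs (a, a') with a < a' (symmetric, so each unordered pair gives one sum; this covers all a ≠ a'):
  0 + 2 = 2
  0 + 3 = 3
  0 + 4 = 4
  0 + 7 = 7
  0 + 8 = 8
  2 + 3 = 5
  2 + 4 = 6
  2 + 7 = 9
  2 + 8 = 10
  3 + 4 = 7
  3 + 7 = 10
  3 + 8 = 11
  4 + 7 = 11
  4 + 8 = 12
  7 + 8 = 15
Collected distinct sums: {2, 3, 4, 5, 6, 7, 8, 9, 10, 11, 12, 15}
|A +̂ A| = 12
(Reference bound: |A +̂ A| ≥ 2|A| - 3 for |A| ≥ 2, with |A| = 6 giving ≥ 9.)

|A +̂ A| = 12


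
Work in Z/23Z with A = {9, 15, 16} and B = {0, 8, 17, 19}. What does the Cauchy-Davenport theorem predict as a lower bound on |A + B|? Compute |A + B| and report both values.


Cauchy-Davenport: |A + B| ≥ min(p, |A| + |B| - 1) for A, B nonempty in Z/pZ.
|A| = 3, |B| = 4, p = 23.
CD lower bound = min(23, 3 + 4 - 1) = min(23, 6) = 6.
Compute A + B mod 23 directly:
a = 9: 9+0=9, 9+8=17, 9+17=3, 9+19=5
a = 15: 15+0=15, 15+8=0, 15+17=9, 15+19=11
a = 16: 16+0=16, 16+8=1, 16+17=10, 16+19=12
A + B = {0, 1, 3, 5, 9, 10, 11, 12, 15, 16, 17}, so |A + B| = 11.
Verify: 11 ≥ 6? Yes ✓.

CD lower bound = 6, actual |A + B| = 11.


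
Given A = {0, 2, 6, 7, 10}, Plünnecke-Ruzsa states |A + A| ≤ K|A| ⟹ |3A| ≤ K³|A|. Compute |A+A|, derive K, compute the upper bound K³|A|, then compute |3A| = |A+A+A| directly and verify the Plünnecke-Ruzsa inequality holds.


|A| = 5.
Step 1: Compute A + A by enumerating all 25 pairs.
A + A = {0, 2, 4, 6, 7, 8, 9, 10, 12, 13, 14, 16, 17, 20}, so |A + A| = 14.
Step 2: Doubling constant K = |A + A|/|A| = 14/5 = 14/5 ≈ 2.8000.
Step 3: Plünnecke-Ruzsa gives |3A| ≤ K³·|A| = (2.8000)³ · 5 ≈ 109.7600.
Step 4: Compute 3A = A + A + A directly by enumerating all triples (a,b,c) ∈ A³; |3A| = 25.
Step 5: Check 25 ≤ 109.7600? Yes ✓.

K = 14/5, Plünnecke-Ruzsa bound K³|A| ≈ 109.7600, |3A| = 25, inequality holds.


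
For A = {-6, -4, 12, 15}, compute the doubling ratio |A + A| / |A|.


|A| = 4.
Compute A + A by enumerating all 16 pairs.
A + A = {-12, -10, -8, 6, 8, 9, 11, 24, 27, 30}, so |A + A| = 10.
K = |A + A| / |A| = 10/4 = 5/2 ≈ 2.5000.
Reference: AP of size 4 gives K = 7/4 ≈ 1.7500; a fully generic set of size 4 gives K ≈ 2.5000.

|A| = 4, |A + A| = 10, K = 10/4 = 5/2.


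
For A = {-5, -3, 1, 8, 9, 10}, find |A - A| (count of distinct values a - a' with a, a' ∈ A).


A - A = {a - a' : a, a' ∈ A}; |A| = 6.
Bounds: 2|A|-1 ≤ |A - A| ≤ |A|² - |A| + 1, i.e. 11 ≤ |A - A| ≤ 31.
Note: 0 ∈ A - A always (from a - a). The set is symmetric: if d ∈ A - A then -d ∈ A - A.
Enumerate nonzero differences d = a - a' with a > a' (then include -d):
Positive differences: {1, 2, 4, 6, 7, 8, 9, 11, 12, 13, 14, 15}
Full difference set: {0} ∪ (positive diffs) ∪ (negative diffs).
|A - A| = 1 + 2·12 = 25 (matches direct enumeration: 25).

|A - A| = 25


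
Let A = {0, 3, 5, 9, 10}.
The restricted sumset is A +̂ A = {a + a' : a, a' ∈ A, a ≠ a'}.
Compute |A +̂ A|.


Restricted sumset: A +̂ A = {a + a' : a ∈ A, a' ∈ A, a ≠ a'}.
Equivalently, take A + A and drop any sum 2a that is achievable ONLY as a + a for a ∈ A (i.e. sums representable only with equal summands).
Enumerate pairs (a, a') with a < a' (symmetric, so each unordered pair gives one sum; this covers all a ≠ a'):
  0 + 3 = 3
  0 + 5 = 5
  0 + 9 = 9
  0 + 10 = 10
  3 + 5 = 8
  3 + 9 = 12
  3 + 10 = 13
  5 + 9 = 14
  5 + 10 = 15
  9 + 10 = 19
Collected distinct sums: {3, 5, 8, 9, 10, 12, 13, 14, 15, 19}
|A +̂ A| = 10
(Reference bound: |A +̂ A| ≥ 2|A| - 3 for |A| ≥ 2, with |A| = 5 giving ≥ 7.)

|A +̂ A| = 10


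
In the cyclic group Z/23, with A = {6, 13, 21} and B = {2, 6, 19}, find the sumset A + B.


Work in Z/23Z: reduce every sum a + b modulo 23.
Enumerate all 9 pairs:
a = 6: 6+2=8, 6+6=12, 6+19=2
a = 13: 13+2=15, 13+6=19, 13+19=9
a = 21: 21+2=0, 21+6=4, 21+19=17
Distinct residues collected: {0, 2, 4, 8, 9, 12, 15, 17, 19}
|A + B| = 9 (out of 23 total residues).

A + B = {0, 2, 4, 8, 9, 12, 15, 17, 19}


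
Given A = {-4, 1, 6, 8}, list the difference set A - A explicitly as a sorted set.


A - A = {a - a' : a, a' ∈ A}.
Compute a - a' for each ordered pair (a, a'):
a = -4: -4--4=0, -4-1=-5, -4-6=-10, -4-8=-12
a = 1: 1--4=5, 1-1=0, 1-6=-5, 1-8=-7
a = 6: 6--4=10, 6-1=5, 6-6=0, 6-8=-2
a = 8: 8--4=12, 8-1=7, 8-6=2, 8-8=0
Collecting distinct values (and noting 0 appears from a-a):
A - A = {-12, -10, -7, -5, -2, 0, 2, 5, 7, 10, 12}
|A - A| = 11

A - A = {-12, -10, -7, -5, -2, 0, 2, 5, 7, 10, 12}


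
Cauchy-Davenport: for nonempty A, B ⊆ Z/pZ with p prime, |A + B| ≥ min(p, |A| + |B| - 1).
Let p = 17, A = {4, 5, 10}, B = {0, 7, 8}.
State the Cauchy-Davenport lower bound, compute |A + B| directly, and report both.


Cauchy-Davenport: |A + B| ≥ min(p, |A| + |B| - 1) for A, B nonempty in Z/pZ.
|A| = 3, |B| = 3, p = 17.
CD lower bound = min(17, 3 + 3 - 1) = min(17, 5) = 5.
Compute A + B mod 17 directly:
a = 4: 4+0=4, 4+7=11, 4+8=12
a = 5: 5+0=5, 5+7=12, 5+8=13
a = 10: 10+0=10, 10+7=0, 10+8=1
A + B = {0, 1, 4, 5, 10, 11, 12, 13}, so |A + B| = 8.
Verify: 8 ≥ 5? Yes ✓.

CD lower bound = 5, actual |A + B| = 8.


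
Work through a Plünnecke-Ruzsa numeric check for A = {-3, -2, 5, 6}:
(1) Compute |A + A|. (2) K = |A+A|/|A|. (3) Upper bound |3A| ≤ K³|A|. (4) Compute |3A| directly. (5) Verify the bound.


|A| = 4.
Step 1: Compute A + A by enumerating all 16 pairs.
A + A = {-6, -5, -4, 2, 3, 4, 10, 11, 12}, so |A + A| = 9.
Step 2: Doubling constant K = |A + A|/|A| = 9/4 = 9/4 ≈ 2.2500.
Step 3: Plünnecke-Ruzsa gives |3A| ≤ K³·|A| = (2.2500)³ · 4 ≈ 45.5625.
Step 4: Compute 3A = A + A + A directly by enumerating all triples (a,b,c) ∈ A³; |3A| = 16.
Step 5: Check 16 ≤ 45.5625? Yes ✓.

K = 9/4, Plünnecke-Ruzsa bound K³|A| ≈ 45.5625, |3A| = 16, inequality holds.


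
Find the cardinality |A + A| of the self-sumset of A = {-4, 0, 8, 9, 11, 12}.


A + A = {a + a' : a, a' ∈ A}; |A| = 6.
General bounds: 2|A| - 1 ≤ |A + A| ≤ |A|(|A|+1)/2, i.e. 11 ≤ |A + A| ≤ 21.
Lower bound 2|A|-1 is attained iff A is an arithmetic progression.
Enumerate sums a + a' for a ≤ a' (symmetric, so this suffices):
a = -4: -4+-4=-8, -4+0=-4, -4+8=4, -4+9=5, -4+11=7, -4+12=8
a = 0: 0+0=0, 0+8=8, 0+9=9, 0+11=11, 0+12=12
a = 8: 8+8=16, 8+9=17, 8+11=19, 8+12=20
a = 9: 9+9=18, 9+11=20, 9+12=21
a = 11: 11+11=22, 11+12=23
a = 12: 12+12=24
Distinct sums: {-8, -4, 0, 4, 5, 7, 8, 9, 11, 12, 16, 17, 18, 19, 20, 21, 22, 23, 24}
|A + A| = 19

|A + A| = 19


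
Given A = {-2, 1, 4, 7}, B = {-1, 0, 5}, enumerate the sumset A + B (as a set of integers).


A + B = {a + b : a ∈ A, b ∈ B}.
Enumerate all |A|·|B| = 4·3 = 12 pairs (a, b) and collect distinct sums.
a = -2: -2+-1=-3, -2+0=-2, -2+5=3
a = 1: 1+-1=0, 1+0=1, 1+5=6
a = 4: 4+-1=3, 4+0=4, 4+5=9
a = 7: 7+-1=6, 7+0=7, 7+5=12
Collecting distinct sums: A + B = {-3, -2, 0, 1, 3, 4, 6, 7, 9, 12}
|A + B| = 10

A + B = {-3, -2, 0, 1, 3, 4, 6, 7, 9, 12}


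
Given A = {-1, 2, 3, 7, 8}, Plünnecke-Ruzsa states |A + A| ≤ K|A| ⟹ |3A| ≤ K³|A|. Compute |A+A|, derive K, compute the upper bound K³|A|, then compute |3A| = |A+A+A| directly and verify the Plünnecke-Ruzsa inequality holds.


|A| = 5.
Step 1: Compute A + A by enumerating all 25 pairs.
A + A = {-2, 1, 2, 4, 5, 6, 7, 9, 10, 11, 14, 15, 16}, so |A + A| = 13.
Step 2: Doubling constant K = |A + A|/|A| = 13/5 = 13/5 ≈ 2.6000.
Step 3: Plünnecke-Ruzsa gives |3A| ≤ K³·|A| = (2.6000)³ · 5 ≈ 87.8800.
Step 4: Compute 3A = A + A + A directly by enumerating all triples (a,b,c) ∈ A³; |3A| = 24.
Step 5: Check 24 ≤ 87.8800? Yes ✓.

K = 13/5, Plünnecke-Ruzsa bound K³|A| ≈ 87.8800, |3A| = 24, inequality holds.


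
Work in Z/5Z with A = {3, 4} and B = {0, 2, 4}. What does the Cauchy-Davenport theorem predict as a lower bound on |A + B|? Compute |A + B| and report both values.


Cauchy-Davenport: |A + B| ≥ min(p, |A| + |B| - 1) for A, B nonempty in Z/pZ.
|A| = 2, |B| = 3, p = 5.
CD lower bound = min(5, 2 + 3 - 1) = min(5, 4) = 4.
Compute A + B mod 5 directly:
a = 3: 3+0=3, 3+2=0, 3+4=2
a = 4: 4+0=4, 4+2=1, 4+4=3
A + B = {0, 1, 2, 3, 4}, so |A + B| = 5.
Verify: 5 ≥ 4? Yes ✓.

CD lower bound = 4, actual |A + B| = 5.


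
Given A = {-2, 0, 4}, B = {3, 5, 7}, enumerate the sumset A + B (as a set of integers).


A + B = {a + b : a ∈ A, b ∈ B}.
Enumerate all |A|·|B| = 3·3 = 9 pairs (a, b) and collect distinct sums.
a = -2: -2+3=1, -2+5=3, -2+7=5
a = 0: 0+3=3, 0+5=5, 0+7=7
a = 4: 4+3=7, 4+5=9, 4+7=11
Collecting distinct sums: A + B = {1, 3, 5, 7, 9, 11}
|A + B| = 6

A + B = {1, 3, 5, 7, 9, 11}


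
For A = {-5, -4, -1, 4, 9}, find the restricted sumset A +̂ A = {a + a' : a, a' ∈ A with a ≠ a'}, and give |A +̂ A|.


Restricted sumset: A +̂ A = {a + a' : a ∈ A, a' ∈ A, a ≠ a'}.
Equivalently, take A + A and drop any sum 2a that is achievable ONLY as a + a for a ∈ A (i.e. sums representable only with equal summands).
Enumerate pairs (a, a') with a < a' (symmetric, so each unordered pair gives one sum; this covers all a ≠ a'):
  -5 + -4 = -9
  -5 + -1 = -6
  -5 + 4 = -1
  -5 + 9 = 4
  -4 + -1 = -5
  -4 + 4 = 0
  -4 + 9 = 5
  -1 + 4 = 3
  -1 + 9 = 8
  4 + 9 = 13
Collected distinct sums: {-9, -6, -5, -1, 0, 3, 4, 5, 8, 13}
|A +̂ A| = 10
(Reference bound: |A +̂ A| ≥ 2|A| - 3 for |A| ≥ 2, with |A| = 5 giving ≥ 7.)

|A +̂ A| = 10


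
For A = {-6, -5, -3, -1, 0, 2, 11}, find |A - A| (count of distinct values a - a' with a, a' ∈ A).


A - A = {a - a' : a, a' ∈ A}; |A| = 7.
Bounds: 2|A|-1 ≤ |A - A| ≤ |A|² - |A| + 1, i.e. 13 ≤ |A - A| ≤ 43.
Note: 0 ∈ A - A always (from a - a). The set is symmetric: if d ∈ A - A then -d ∈ A - A.
Enumerate nonzero differences d = a - a' with a > a' (then include -d):
Positive differences: {1, 2, 3, 4, 5, 6, 7, 8, 9, 11, 12, 14, 16, 17}
Full difference set: {0} ∪ (positive diffs) ∪ (negative diffs).
|A - A| = 1 + 2·14 = 29 (matches direct enumeration: 29).

|A - A| = 29


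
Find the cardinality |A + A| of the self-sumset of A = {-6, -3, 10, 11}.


A + A = {a + a' : a, a' ∈ A}; |A| = 4.
General bounds: 2|A| - 1 ≤ |A + A| ≤ |A|(|A|+1)/2, i.e. 7 ≤ |A + A| ≤ 10.
Lower bound 2|A|-1 is attained iff A is an arithmetic progression.
Enumerate sums a + a' for a ≤ a' (symmetric, so this suffices):
a = -6: -6+-6=-12, -6+-3=-9, -6+10=4, -6+11=5
a = -3: -3+-3=-6, -3+10=7, -3+11=8
a = 10: 10+10=20, 10+11=21
a = 11: 11+11=22
Distinct sums: {-12, -9, -6, 4, 5, 7, 8, 20, 21, 22}
|A + A| = 10

|A + A| = 10


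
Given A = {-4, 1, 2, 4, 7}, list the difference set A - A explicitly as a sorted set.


A - A = {a - a' : a, a' ∈ A}.
Compute a - a' for each ordered pair (a, a'):
a = -4: -4--4=0, -4-1=-5, -4-2=-6, -4-4=-8, -4-7=-11
a = 1: 1--4=5, 1-1=0, 1-2=-1, 1-4=-3, 1-7=-6
a = 2: 2--4=6, 2-1=1, 2-2=0, 2-4=-2, 2-7=-5
a = 4: 4--4=8, 4-1=3, 4-2=2, 4-4=0, 4-7=-3
a = 7: 7--4=11, 7-1=6, 7-2=5, 7-4=3, 7-7=0
Collecting distinct values (and noting 0 appears from a-a):
A - A = {-11, -8, -6, -5, -3, -2, -1, 0, 1, 2, 3, 5, 6, 8, 11}
|A - A| = 15

A - A = {-11, -8, -6, -5, -3, -2, -1, 0, 1, 2, 3, 5, 6, 8, 11}


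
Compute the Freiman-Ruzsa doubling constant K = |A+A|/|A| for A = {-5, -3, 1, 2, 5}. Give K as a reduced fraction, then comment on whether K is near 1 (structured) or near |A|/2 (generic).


|A| = 5.
Compute A + A by enumerating all 25 pairs.
A + A = {-10, -8, -6, -4, -3, -2, -1, 0, 2, 3, 4, 6, 7, 10}, so |A + A| = 14.
K = |A + A| / |A| = 14/5 (already in lowest terms) ≈ 2.8000.
Reference: AP of size 5 gives K = 9/5 ≈ 1.8000; a fully generic set of size 5 gives K ≈ 3.0000.

|A| = 5, |A + A| = 14, K = 14/5.


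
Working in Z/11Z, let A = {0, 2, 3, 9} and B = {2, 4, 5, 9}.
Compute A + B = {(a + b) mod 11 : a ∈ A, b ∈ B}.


Work in Z/11Z: reduce every sum a + b modulo 11.
Enumerate all 16 pairs:
a = 0: 0+2=2, 0+4=4, 0+5=5, 0+9=9
a = 2: 2+2=4, 2+4=6, 2+5=7, 2+9=0
a = 3: 3+2=5, 3+4=7, 3+5=8, 3+9=1
a = 9: 9+2=0, 9+4=2, 9+5=3, 9+9=7
Distinct residues collected: {0, 1, 2, 3, 4, 5, 6, 7, 8, 9}
|A + B| = 10 (out of 11 total residues).

A + B = {0, 1, 2, 3, 4, 5, 6, 7, 8, 9}
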